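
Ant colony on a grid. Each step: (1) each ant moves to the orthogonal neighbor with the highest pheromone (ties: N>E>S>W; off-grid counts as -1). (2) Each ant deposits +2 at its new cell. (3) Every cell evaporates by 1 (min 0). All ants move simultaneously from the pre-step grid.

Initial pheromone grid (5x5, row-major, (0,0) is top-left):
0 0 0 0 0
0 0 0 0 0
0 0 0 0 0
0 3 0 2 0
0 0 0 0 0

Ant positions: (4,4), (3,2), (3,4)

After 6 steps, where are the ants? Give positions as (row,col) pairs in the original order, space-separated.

Step 1: ant0:(4,4)->N->(3,4) | ant1:(3,2)->W->(3,1) | ant2:(3,4)->W->(3,3)
  grid max=4 at (3,1)
Step 2: ant0:(3,4)->W->(3,3) | ant1:(3,1)->N->(2,1) | ant2:(3,3)->E->(3,4)
  grid max=4 at (3,3)
Step 3: ant0:(3,3)->E->(3,4) | ant1:(2,1)->S->(3,1) | ant2:(3,4)->W->(3,3)
  grid max=5 at (3,3)
Step 4: ant0:(3,4)->W->(3,3) | ant1:(3,1)->N->(2,1) | ant2:(3,3)->E->(3,4)
  grid max=6 at (3,3)
Step 5: ant0:(3,3)->E->(3,4) | ant1:(2,1)->S->(3,1) | ant2:(3,4)->W->(3,3)
  grid max=7 at (3,3)
Step 6: ant0:(3,4)->W->(3,3) | ant1:(3,1)->N->(2,1) | ant2:(3,3)->E->(3,4)
  grid max=8 at (3,3)

(3,3) (2,1) (3,4)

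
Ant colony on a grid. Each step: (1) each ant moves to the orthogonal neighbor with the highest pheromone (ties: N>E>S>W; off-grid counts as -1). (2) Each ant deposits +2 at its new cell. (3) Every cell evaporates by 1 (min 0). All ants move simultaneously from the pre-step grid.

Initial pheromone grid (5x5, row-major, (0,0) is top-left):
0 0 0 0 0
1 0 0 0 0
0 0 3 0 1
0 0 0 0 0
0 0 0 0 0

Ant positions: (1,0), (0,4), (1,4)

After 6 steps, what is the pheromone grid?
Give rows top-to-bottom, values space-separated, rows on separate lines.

After step 1: ants at (0,0),(1,4),(2,4)
  1 0 0 0 0
  0 0 0 0 1
  0 0 2 0 2
  0 0 0 0 0
  0 0 0 0 0
After step 2: ants at (0,1),(2,4),(1,4)
  0 1 0 0 0
  0 0 0 0 2
  0 0 1 0 3
  0 0 0 0 0
  0 0 0 0 0
After step 3: ants at (0,2),(1,4),(2,4)
  0 0 1 0 0
  0 0 0 0 3
  0 0 0 0 4
  0 0 0 0 0
  0 0 0 0 0
After step 4: ants at (0,3),(2,4),(1,4)
  0 0 0 1 0
  0 0 0 0 4
  0 0 0 0 5
  0 0 0 0 0
  0 0 0 0 0
After step 5: ants at (0,4),(1,4),(2,4)
  0 0 0 0 1
  0 0 0 0 5
  0 0 0 0 6
  0 0 0 0 0
  0 0 0 0 0
After step 6: ants at (1,4),(2,4),(1,4)
  0 0 0 0 0
  0 0 0 0 8
  0 0 0 0 7
  0 0 0 0 0
  0 0 0 0 0

0 0 0 0 0
0 0 0 0 8
0 0 0 0 7
0 0 0 0 0
0 0 0 0 0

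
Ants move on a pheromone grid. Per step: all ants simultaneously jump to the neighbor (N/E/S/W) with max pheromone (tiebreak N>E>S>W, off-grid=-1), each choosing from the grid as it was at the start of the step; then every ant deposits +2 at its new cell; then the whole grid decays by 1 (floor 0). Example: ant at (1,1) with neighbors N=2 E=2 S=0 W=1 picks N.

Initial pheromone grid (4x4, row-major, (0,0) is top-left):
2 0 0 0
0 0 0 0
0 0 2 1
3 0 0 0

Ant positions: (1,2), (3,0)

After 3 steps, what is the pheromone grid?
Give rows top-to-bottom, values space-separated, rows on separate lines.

After step 1: ants at (2,2),(2,0)
  1 0 0 0
  0 0 0 0
  1 0 3 0
  2 0 0 0
After step 2: ants at (1,2),(3,0)
  0 0 0 0
  0 0 1 0
  0 0 2 0
  3 0 0 0
After step 3: ants at (2,2),(2,0)
  0 0 0 0
  0 0 0 0
  1 0 3 0
  2 0 0 0

0 0 0 0
0 0 0 0
1 0 3 0
2 0 0 0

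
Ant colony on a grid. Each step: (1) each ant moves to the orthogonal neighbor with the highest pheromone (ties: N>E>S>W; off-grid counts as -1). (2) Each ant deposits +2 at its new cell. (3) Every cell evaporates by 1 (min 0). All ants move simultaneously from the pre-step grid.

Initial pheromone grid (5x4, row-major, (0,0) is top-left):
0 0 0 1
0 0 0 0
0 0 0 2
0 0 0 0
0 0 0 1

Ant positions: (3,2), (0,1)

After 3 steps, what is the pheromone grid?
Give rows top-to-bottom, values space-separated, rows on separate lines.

After step 1: ants at (2,2),(0,2)
  0 0 1 0
  0 0 0 0
  0 0 1 1
  0 0 0 0
  0 0 0 0
After step 2: ants at (2,3),(0,3)
  0 0 0 1
  0 0 0 0
  0 0 0 2
  0 0 0 0
  0 0 0 0
After step 3: ants at (1,3),(1,3)
  0 0 0 0
  0 0 0 3
  0 0 0 1
  0 0 0 0
  0 0 0 0

0 0 0 0
0 0 0 3
0 0 0 1
0 0 0 0
0 0 0 0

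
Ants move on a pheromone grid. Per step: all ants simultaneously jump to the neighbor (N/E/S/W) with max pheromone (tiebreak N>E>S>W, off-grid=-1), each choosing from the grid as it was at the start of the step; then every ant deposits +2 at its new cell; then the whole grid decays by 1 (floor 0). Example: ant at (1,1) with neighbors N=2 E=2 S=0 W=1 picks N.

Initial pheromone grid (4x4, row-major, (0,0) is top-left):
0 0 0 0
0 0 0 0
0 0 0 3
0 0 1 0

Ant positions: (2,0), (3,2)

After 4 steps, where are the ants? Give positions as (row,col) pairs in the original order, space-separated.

Step 1: ant0:(2,0)->N->(1,0) | ant1:(3,2)->N->(2,2)
  grid max=2 at (2,3)
Step 2: ant0:(1,0)->N->(0,0) | ant1:(2,2)->E->(2,3)
  grid max=3 at (2,3)
Step 3: ant0:(0,0)->E->(0,1) | ant1:(2,3)->N->(1,3)
  grid max=2 at (2,3)
Step 4: ant0:(0,1)->E->(0,2) | ant1:(1,3)->S->(2,3)
  grid max=3 at (2,3)

(0,2) (2,3)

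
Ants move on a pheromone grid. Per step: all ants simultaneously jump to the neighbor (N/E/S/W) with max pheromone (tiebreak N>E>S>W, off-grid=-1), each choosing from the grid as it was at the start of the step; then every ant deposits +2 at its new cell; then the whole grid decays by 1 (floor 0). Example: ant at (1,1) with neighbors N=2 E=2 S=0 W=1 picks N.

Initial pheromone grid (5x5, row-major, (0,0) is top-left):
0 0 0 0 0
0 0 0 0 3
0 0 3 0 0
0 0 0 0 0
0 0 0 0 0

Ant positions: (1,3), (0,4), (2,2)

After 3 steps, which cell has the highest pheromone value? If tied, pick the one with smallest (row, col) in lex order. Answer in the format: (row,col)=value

Answer: (1,4)=8

Derivation:
Step 1: ant0:(1,3)->E->(1,4) | ant1:(0,4)->S->(1,4) | ant2:(2,2)->N->(1,2)
  grid max=6 at (1,4)
Step 2: ant0:(1,4)->N->(0,4) | ant1:(1,4)->N->(0,4) | ant2:(1,2)->S->(2,2)
  grid max=5 at (1,4)
Step 3: ant0:(0,4)->S->(1,4) | ant1:(0,4)->S->(1,4) | ant2:(2,2)->N->(1,2)
  grid max=8 at (1,4)
Final grid:
  0 0 0 0 2
  0 0 1 0 8
  0 0 2 0 0
  0 0 0 0 0
  0 0 0 0 0
Max pheromone 8 at (1,4)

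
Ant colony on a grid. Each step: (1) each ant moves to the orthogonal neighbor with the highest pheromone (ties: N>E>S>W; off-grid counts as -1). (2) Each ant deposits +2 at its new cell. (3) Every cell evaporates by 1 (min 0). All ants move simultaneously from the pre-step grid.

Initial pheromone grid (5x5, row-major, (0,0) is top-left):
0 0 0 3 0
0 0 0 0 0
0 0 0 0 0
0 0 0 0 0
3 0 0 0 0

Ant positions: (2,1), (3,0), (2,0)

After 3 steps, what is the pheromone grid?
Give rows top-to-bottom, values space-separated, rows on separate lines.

After step 1: ants at (1,1),(4,0),(1,0)
  0 0 0 2 0
  1 1 0 0 0
  0 0 0 0 0
  0 0 0 0 0
  4 0 0 0 0
After step 2: ants at (1,0),(3,0),(1,1)
  0 0 0 1 0
  2 2 0 0 0
  0 0 0 0 0
  1 0 0 0 0
  3 0 0 0 0
After step 3: ants at (1,1),(4,0),(1,0)
  0 0 0 0 0
  3 3 0 0 0
  0 0 0 0 0
  0 0 0 0 0
  4 0 0 0 0

0 0 0 0 0
3 3 0 0 0
0 0 0 0 0
0 0 0 0 0
4 0 0 0 0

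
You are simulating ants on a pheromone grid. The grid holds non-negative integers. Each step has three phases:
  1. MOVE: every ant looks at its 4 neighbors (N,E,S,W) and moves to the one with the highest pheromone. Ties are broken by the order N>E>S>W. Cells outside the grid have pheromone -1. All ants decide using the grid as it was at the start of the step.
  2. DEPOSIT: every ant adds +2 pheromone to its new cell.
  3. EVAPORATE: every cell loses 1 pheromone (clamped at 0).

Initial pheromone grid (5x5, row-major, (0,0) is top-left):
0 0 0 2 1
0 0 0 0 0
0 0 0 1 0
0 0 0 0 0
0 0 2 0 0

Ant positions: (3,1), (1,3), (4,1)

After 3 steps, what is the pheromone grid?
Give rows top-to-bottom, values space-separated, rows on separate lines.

After step 1: ants at (2,1),(0,3),(4,2)
  0 0 0 3 0
  0 0 0 0 0
  0 1 0 0 0
  0 0 0 0 0
  0 0 3 0 0
After step 2: ants at (1,1),(0,4),(3,2)
  0 0 0 2 1
  0 1 0 0 0
  0 0 0 0 0
  0 0 1 0 0
  0 0 2 0 0
After step 3: ants at (0,1),(0,3),(4,2)
  0 1 0 3 0
  0 0 0 0 0
  0 0 0 0 0
  0 0 0 0 0
  0 0 3 0 0

0 1 0 3 0
0 0 0 0 0
0 0 0 0 0
0 0 0 0 0
0 0 3 0 0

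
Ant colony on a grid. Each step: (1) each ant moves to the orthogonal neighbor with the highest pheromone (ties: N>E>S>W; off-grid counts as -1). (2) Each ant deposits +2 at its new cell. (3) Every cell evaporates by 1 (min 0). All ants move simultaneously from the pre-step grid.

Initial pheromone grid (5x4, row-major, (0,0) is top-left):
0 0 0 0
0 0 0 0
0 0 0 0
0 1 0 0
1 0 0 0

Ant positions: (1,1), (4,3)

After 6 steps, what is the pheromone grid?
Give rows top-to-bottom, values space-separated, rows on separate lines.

After step 1: ants at (0,1),(3,3)
  0 1 0 0
  0 0 0 0
  0 0 0 0
  0 0 0 1
  0 0 0 0
After step 2: ants at (0,2),(2,3)
  0 0 1 0
  0 0 0 0
  0 0 0 1
  0 0 0 0
  0 0 0 0
After step 3: ants at (0,3),(1,3)
  0 0 0 1
  0 0 0 1
  0 0 0 0
  0 0 0 0
  0 0 0 0
After step 4: ants at (1,3),(0,3)
  0 0 0 2
  0 0 0 2
  0 0 0 0
  0 0 0 0
  0 0 0 0
After step 5: ants at (0,3),(1,3)
  0 0 0 3
  0 0 0 3
  0 0 0 0
  0 0 0 0
  0 0 0 0
After step 6: ants at (1,3),(0,3)
  0 0 0 4
  0 0 0 4
  0 0 0 0
  0 0 0 0
  0 0 0 0

0 0 0 4
0 0 0 4
0 0 0 0
0 0 0 0
0 0 0 0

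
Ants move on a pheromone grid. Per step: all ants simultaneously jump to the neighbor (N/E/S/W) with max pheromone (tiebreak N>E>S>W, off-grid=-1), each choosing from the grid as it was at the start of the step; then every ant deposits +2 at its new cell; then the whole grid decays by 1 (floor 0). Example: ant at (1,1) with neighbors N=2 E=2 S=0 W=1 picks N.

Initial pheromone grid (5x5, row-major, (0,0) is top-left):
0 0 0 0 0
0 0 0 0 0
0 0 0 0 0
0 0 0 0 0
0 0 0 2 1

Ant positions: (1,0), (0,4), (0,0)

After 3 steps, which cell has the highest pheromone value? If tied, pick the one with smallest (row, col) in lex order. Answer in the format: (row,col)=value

Answer: (0,0)=3

Derivation:
Step 1: ant0:(1,0)->N->(0,0) | ant1:(0,4)->S->(1,4) | ant2:(0,0)->E->(0,1)
  grid max=1 at (0,0)
Step 2: ant0:(0,0)->E->(0,1) | ant1:(1,4)->N->(0,4) | ant2:(0,1)->W->(0,0)
  grid max=2 at (0,0)
Step 3: ant0:(0,1)->W->(0,0) | ant1:(0,4)->S->(1,4) | ant2:(0,0)->E->(0,1)
  grid max=3 at (0,0)
Final grid:
  3 3 0 0 0
  0 0 0 0 1
  0 0 0 0 0
  0 0 0 0 0
  0 0 0 0 0
Max pheromone 3 at (0,0)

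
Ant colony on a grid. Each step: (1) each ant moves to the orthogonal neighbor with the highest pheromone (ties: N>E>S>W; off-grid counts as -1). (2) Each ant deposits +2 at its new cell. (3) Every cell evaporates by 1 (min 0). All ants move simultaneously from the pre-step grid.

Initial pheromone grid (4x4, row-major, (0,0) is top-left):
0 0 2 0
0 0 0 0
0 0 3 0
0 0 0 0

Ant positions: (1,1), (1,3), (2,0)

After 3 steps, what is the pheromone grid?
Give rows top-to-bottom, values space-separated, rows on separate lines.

After step 1: ants at (0,1),(0,3),(1,0)
  0 1 1 1
  1 0 0 0
  0 0 2 0
  0 0 0 0
After step 2: ants at (0,2),(0,2),(0,0)
  1 0 4 0
  0 0 0 0
  0 0 1 0
  0 0 0 0
After step 3: ants at (0,3),(0,3),(0,1)
  0 1 3 3
  0 0 0 0
  0 0 0 0
  0 0 0 0

0 1 3 3
0 0 0 0
0 0 0 0
0 0 0 0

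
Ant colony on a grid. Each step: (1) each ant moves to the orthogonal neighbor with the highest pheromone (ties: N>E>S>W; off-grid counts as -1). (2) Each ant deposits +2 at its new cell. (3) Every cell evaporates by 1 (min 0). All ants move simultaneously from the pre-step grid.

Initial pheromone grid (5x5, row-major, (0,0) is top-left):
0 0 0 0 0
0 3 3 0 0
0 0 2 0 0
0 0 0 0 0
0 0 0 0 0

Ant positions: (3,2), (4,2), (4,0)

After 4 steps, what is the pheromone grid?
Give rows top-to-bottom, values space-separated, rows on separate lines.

After step 1: ants at (2,2),(3,2),(3,0)
  0 0 0 0 0
  0 2 2 0 0
  0 0 3 0 0
  1 0 1 0 0
  0 0 0 0 0
After step 2: ants at (1,2),(2,2),(2,0)
  0 0 0 0 0
  0 1 3 0 0
  1 0 4 0 0
  0 0 0 0 0
  0 0 0 0 0
After step 3: ants at (2,2),(1,2),(1,0)
  0 0 0 0 0
  1 0 4 0 0
  0 0 5 0 0
  0 0 0 0 0
  0 0 0 0 0
After step 4: ants at (1,2),(2,2),(0,0)
  1 0 0 0 0
  0 0 5 0 0
  0 0 6 0 0
  0 0 0 0 0
  0 0 0 0 0

1 0 0 0 0
0 0 5 0 0
0 0 6 0 0
0 0 0 0 0
0 0 0 0 0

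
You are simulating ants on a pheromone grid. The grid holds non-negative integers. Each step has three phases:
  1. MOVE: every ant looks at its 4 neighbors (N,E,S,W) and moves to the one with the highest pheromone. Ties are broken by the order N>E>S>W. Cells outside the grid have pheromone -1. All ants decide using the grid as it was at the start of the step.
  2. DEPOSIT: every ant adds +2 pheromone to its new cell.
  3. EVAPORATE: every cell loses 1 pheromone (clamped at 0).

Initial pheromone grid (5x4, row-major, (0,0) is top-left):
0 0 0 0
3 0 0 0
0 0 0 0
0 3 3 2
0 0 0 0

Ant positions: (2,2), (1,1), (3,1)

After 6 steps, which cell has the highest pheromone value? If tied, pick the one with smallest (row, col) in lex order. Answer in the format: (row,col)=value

Step 1: ant0:(2,2)->S->(3,2) | ant1:(1,1)->W->(1,0) | ant2:(3,1)->E->(3,2)
  grid max=6 at (3,2)
Step 2: ant0:(3,2)->W->(3,1) | ant1:(1,0)->N->(0,0) | ant2:(3,2)->W->(3,1)
  grid max=5 at (3,1)
Step 3: ant0:(3,1)->E->(3,2) | ant1:(0,0)->S->(1,0) | ant2:(3,1)->E->(3,2)
  grid max=8 at (3,2)
Step 4: ant0:(3,2)->W->(3,1) | ant1:(1,0)->N->(0,0) | ant2:(3,2)->W->(3,1)
  grid max=7 at (3,1)
Step 5: ant0:(3,1)->E->(3,2) | ant1:(0,0)->S->(1,0) | ant2:(3,1)->E->(3,2)
  grid max=10 at (3,2)
Step 6: ant0:(3,2)->W->(3,1) | ant1:(1,0)->N->(0,0) | ant2:(3,2)->W->(3,1)
  grid max=9 at (3,1)
Final grid:
  1 0 0 0
  3 0 0 0
  0 0 0 0
  0 9 9 0
  0 0 0 0
Max pheromone 9 at (3,1)

Answer: (3,1)=9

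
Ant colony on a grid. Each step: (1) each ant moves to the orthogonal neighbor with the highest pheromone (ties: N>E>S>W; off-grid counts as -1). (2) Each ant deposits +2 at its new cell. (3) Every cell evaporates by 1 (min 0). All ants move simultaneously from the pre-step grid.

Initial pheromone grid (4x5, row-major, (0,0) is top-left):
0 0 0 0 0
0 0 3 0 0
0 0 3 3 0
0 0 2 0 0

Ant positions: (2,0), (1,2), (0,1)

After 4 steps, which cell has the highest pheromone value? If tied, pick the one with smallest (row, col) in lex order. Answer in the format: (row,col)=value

Answer: (1,2)=7

Derivation:
Step 1: ant0:(2,0)->N->(1,0) | ant1:(1,2)->S->(2,2) | ant2:(0,1)->E->(0,2)
  grid max=4 at (2,2)
Step 2: ant0:(1,0)->N->(0,0) | ant1:(2,2)->N->(1,2) | ant2:(0,2)->S->(1,2)
  grid max=5 at (1,2)
Step 3: ant0:(0,0)->E->(0,1) | ant1:(1,2)->S->(2,2) | ant2:(1,2)->S->(2,2)
  grid max=6 at (2,2)
Step 4: ant0:(0,1)->E->(0,2) | ant1:(2,2)->N->(1,2) | ant2:(2,2)->N->(1,2)
  grid max=7 at (1,2)
Final grid:
  0 0 1 0 0
  0 0 7 0 0
  0 0 5 0 0
  0 0 0 0 0
Max pheromone 7 at (1,2)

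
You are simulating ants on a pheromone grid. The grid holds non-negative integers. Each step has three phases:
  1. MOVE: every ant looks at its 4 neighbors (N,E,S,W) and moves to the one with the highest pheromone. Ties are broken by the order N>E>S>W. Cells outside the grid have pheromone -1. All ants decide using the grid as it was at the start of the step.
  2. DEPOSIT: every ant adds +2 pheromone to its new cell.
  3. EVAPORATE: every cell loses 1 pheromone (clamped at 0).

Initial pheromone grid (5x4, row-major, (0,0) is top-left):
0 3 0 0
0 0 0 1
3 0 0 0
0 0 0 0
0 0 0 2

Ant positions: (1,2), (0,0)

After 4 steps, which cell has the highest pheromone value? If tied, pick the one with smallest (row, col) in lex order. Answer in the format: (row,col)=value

Answer: (0,1)=3

Derivation:
Step 1: ant0:(1,2)->E->(1,3) | ant1:(0,0)->E->(0,1)
  grid max=4 at (0,1)
Step 2: ant0:(1,3)->N->(0,3) | ant1:(0,1)->E->(0,2)
  grid max=3 at (0,1)
Step 3: ant0:(0,3)->S->(1,3) | ant1:(0,2)->W->(0,1)
  grid max=4 at (0,1)
Step 4: ant0:(1,3)->N->(0,3) | ant1:(0,1)->E->(0,2)
  grid max=3 at (0,1)
Final grid:
  0 3 1 1
  0 0 0 1
  0 0 0 0
  0 0 0 0
  0 0 0 0
Max pheromone 3 at (0,1)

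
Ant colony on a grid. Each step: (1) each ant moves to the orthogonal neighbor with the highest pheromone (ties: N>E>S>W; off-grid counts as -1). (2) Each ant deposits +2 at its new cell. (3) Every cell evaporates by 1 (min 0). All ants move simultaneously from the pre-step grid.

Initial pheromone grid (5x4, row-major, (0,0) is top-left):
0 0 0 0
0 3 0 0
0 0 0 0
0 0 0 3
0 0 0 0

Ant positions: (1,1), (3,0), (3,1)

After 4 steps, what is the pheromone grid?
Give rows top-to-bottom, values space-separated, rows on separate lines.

After step 1: ants at (0,1),(2,0),(2,1)
  0 1 0 0
  0 2 0 0
  1 1 0 0
  0 0 0 2
  0 0 0 0
After step 2: ants at (1,1),(2,1),(1,1)
  0 0 0 0
  0 5 0 0
  0 2 0 0
  0 0 0 1
  0 0 0 0
After step 3: ants at (2,1),(1,1),(2,1)
  0 0 0 0
  0 6 0 0
  0 5 0 0
  0 0 0 0
  0 0 0 0
After step 4: ants at (1,1),(2,1),(1,1)
  0 0 0 0
  0 9 0 0
  0 6 0 0
  0 0 0 0
  0 0 0 0

0 0 0 0
0 9 0 0
0 6 0 0
0 0 0 0
0 0 0 0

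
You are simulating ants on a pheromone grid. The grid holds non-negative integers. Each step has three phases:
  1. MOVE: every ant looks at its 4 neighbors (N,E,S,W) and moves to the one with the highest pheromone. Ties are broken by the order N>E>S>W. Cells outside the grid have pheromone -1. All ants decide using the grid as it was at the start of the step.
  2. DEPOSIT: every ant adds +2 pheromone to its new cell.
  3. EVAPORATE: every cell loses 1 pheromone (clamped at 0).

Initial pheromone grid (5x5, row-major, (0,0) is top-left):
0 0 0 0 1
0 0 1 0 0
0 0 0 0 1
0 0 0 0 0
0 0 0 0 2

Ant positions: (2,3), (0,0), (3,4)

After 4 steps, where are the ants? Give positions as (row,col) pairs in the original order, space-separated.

Step 1: ant0:(2,3)->E->(2,4) | ant1:(0,0)->E->(0,1) | ant2:(3,4)->S->(4,4)
  grid max=3 at (4,4)
Step 2: ant0:(2,4)->N->(1,4) | ant1:(0,1)->E->(0,2) | ant2:(4,4)->N->(3,4)
  grid max=2 at (4,4)
Step 3: ant0:(1,4)->S->(2,4) | ant1:(0,2)->E->(0,3) | ant2:(3,4)->S->(4,4)
  grid max=3 at (4,4)
Step 4: ant0:(2,4)->N->(1,4) | ant1:(0,3)->E->(0,4) | ant2:(4,4)->N->(3,4)
  grid max=2 at (4,4)

(1,4) (0,4) (3,4)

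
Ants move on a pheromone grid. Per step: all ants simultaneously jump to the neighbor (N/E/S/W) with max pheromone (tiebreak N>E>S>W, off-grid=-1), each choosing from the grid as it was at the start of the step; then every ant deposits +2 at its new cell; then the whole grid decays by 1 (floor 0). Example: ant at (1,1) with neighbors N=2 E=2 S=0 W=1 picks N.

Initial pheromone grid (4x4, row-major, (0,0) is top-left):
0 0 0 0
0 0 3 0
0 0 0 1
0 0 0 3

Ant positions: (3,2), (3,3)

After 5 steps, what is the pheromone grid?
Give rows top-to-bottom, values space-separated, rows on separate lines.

After step 1: ants at (3,3),(2,3)
  0 0 0 0
  0 0 2 0
  0 0 0 2
  0 0 0 4
After step 2: ants at (2,3),(3,3)
  0 0 0 0
  0 0 1 0
  0 0 0 3
  0 0 0 5
After step 3: ants at (3,3),(2,3)
  0 0 0 0
  0 0 0 0
  0 0 0 4
  0 0 0 6
After step 4: ants at (2,3),(3,3)
  0 0 0 0
  0 0 0 0
  0 0 0 5
  0 0 0 7
After step 5: ants at (3,3),(2,3)
  0 0 0 0
  0 0 0 0
  0 0 0 6
  0 0 0 8

0 0 0 0
0 0 0 0
0 0 0 6
0 0 0 8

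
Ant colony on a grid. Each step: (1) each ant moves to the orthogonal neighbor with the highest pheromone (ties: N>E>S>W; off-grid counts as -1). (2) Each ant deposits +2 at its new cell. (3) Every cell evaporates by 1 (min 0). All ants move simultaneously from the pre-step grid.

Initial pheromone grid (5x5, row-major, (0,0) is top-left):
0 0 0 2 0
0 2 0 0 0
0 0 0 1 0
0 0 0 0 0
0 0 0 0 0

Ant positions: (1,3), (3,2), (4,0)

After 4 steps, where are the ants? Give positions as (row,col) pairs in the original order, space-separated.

Step 1: ant0:(1,3)->N->(0,3) | ant1:(3,2)->N->(2,2) | ant2:(4,0)->N->(3,0)
  grid max=3 at (0,3)
Step 2: ant0:(0,3)->E->(0,4) | ant1:(2,2)->N->(1,2) | ant2:(3,0)->N->(2,0)
  grid max=2 at (0,3)
Step 3: ant0:(0,4)->W->(0,3) | ant1:(1,2)->N->(0,2) | ant2:(2,0)->N->(1,0)
  grid max=3 at (0,3)
Step 4: ant0:(0,3)->W->(0,2) | ant1:(0,2)->E->(0,3) | ant2:(1,0)->N->(0,0)
  grid max=4 at (0,3)

(0,2) (0,3) (0,0)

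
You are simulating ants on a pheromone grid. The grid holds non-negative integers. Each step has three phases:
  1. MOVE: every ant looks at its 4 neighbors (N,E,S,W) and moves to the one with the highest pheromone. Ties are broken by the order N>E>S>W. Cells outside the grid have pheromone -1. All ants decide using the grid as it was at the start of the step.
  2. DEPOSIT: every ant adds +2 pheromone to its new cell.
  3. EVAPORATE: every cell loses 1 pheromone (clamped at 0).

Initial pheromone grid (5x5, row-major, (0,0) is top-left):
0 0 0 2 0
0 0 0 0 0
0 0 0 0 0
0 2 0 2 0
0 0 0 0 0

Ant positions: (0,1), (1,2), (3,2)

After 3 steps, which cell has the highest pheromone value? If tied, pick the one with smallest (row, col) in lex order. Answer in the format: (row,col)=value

Step 1: ant0:(0,1)->E->(0,2) | ant1:(1,2)->N->(0,2) | ant2:(3,2)->E->(3,3)
  grid max=3 at (0,2)
Step 2: ant0:(0,2)->E->(0,3) | ant1:(0,2)->E->(0,3) | ant2:(3,3)->N->(2,3)
  grid max=4 at (0,3)
Step 3: ant0:(0,3)->W->(0,2) | ant1:(0,3)->W->(0,2) | ant2:(2,3)->S->(3,3)
  grid max=5 at (0,2)
Final grid:
  0 0 5 3 0
  0 0 0 0 0
  0 0 0 0 0
  0 0 0 3 0
  0 0 0 0 0
Max pheromone 5 at (0,2)

Answer: (0,2)=5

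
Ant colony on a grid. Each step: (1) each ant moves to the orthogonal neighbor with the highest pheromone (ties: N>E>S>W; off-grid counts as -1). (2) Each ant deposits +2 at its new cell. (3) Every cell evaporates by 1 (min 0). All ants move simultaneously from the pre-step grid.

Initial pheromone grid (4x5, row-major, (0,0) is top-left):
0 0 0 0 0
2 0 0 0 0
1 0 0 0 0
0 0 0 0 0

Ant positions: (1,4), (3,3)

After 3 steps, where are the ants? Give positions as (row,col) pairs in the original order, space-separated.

Step 1: ant0:(1,4)->N->(0,4) | ant1:(3,3)->N->(2,3)
  grid max=1 at (0,4)
Step 2: ant0:(0,4)->S->(1,4) | ant1:(2,3)->N->(1,3)
  grid max=1 at (1,3)
Step 3: ant0:(1,4)->W->(1,3) | ant1:(1,3)->E->(1,4)
  grid max=2 at (1,3)

(1,3) (1,4)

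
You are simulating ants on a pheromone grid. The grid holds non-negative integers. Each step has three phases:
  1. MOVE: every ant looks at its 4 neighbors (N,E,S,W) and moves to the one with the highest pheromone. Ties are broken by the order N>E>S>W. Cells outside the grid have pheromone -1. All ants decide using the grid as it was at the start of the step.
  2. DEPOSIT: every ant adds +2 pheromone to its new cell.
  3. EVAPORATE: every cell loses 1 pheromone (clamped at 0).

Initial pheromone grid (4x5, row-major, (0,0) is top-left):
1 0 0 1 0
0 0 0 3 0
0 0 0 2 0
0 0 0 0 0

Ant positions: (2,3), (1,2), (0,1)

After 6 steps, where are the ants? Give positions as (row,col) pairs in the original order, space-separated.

Step 1: ant0:(2,3)->N->(1,3) | ant1:(1,2)->E->(1,3) | ant2:(0,1)->W->(0,0)
  grid max=6 at (1,3)
Step 2: ant0:(1,3)->S->(2,3) | ant1:(1,3)->S->(2,3) | ant2:(0,0)->E->(0,1)
  grid max=5 at (1,3)
Step 3: ant0:(2,3)->N->(1,3) | ant1:(2,3)->N->(1,3) | ant2:(0,1)->W->(0,0)
  grid max=8 at (1,3)
Step 4: ant0:(1,3)->S->(2,3) | ant1:(1,3)->S->(2,3) | ant2:(0,0)->E->(0,1)
  grid max=7 at (1,3)
Step 5: ant0:(2,3)->N->(1,3) | ant1:(2,3)->N->(1,3) | ant2:(0,1)->W->(0,0)
  grid max=10 at (1,3)
Step 6: ant0:(1,3)->S->(2,3) | ant1:(1,3)->S->(2,3) | ant2:(0,0)->E->(0,1)
  grid max=9 at (1,3)

(2,3) (2,3) (0,1)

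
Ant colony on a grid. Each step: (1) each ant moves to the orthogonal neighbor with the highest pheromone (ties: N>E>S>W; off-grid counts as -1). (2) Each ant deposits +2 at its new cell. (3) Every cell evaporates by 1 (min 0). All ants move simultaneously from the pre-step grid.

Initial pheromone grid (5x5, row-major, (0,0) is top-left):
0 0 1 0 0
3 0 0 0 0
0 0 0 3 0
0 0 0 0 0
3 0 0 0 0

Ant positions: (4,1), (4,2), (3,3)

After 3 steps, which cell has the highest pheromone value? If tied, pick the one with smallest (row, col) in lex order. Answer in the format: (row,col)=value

Step 1: ant0:(4,1)->W->(4,0) | ant1:(4,2)->N->(3,2) | ant2:(3,3)->N->(2,3)
  grid max=4 at (2,3)
Step 2: ant0:(4,0)->N->(3,0) | ant1:(3,2)->N->(2,2) | ant2:(2,3)->N->(1,3)
  grid max=3 at (2,3)
Step 3: ant0:(3,0)->S->(4,0) | ant1:(2,2)->E->(2,3) | ant2:(1,3)->S->(2,3)
  grid max=6 at (2,3)
Final grid:
  0 0 0 0 0
  0 0 0 0 0
  0 0 0 6 0
  0 0 0 0 0
  4 0 0 0 0
Max pheromone 6 at (2,3)

Answer: (2,3)=6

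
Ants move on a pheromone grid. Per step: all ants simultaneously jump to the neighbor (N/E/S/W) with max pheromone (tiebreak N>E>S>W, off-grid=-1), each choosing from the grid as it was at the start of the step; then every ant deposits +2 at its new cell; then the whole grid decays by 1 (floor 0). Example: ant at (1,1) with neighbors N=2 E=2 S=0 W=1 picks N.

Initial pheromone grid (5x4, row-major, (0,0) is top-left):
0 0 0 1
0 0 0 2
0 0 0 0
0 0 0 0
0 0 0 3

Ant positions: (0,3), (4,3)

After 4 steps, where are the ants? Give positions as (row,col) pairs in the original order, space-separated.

Step 1: ant0:(0,3)->S->(1,3) | ant1:(4,3)->N->(3,3)
  grid max=3 at (1,3)
Step 2: ant0:(1,3)->N->(0,3) | ant1:(3,3)->S->(4,3)
  grid max=3 at (4,3)
Step 3: ant0:(0,3)->S->(1,3) | ant1:(4,3)->N->(3,3)
  grid max=3 at (1,3)
Step 4: ant0:(1,3)->N->(0,3) | ant1:(3,3)->S->(4,3)
  grid max=3 at (4,3)

(0,3) (4,3)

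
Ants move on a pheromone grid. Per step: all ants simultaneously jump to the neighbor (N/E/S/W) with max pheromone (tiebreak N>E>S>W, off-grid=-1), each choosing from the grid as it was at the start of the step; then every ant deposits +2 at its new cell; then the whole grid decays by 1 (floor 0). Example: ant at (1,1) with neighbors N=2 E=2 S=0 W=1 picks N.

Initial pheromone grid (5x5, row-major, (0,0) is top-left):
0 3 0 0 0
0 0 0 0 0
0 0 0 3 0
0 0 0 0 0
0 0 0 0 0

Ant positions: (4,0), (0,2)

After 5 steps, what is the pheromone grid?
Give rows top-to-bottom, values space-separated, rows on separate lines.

After step 1: ants at (3,0),(0,1)
  0 4 0 0 0
  0 0 0 0 0
  0 0 0 2 0
  1 0 0 0 0
  0 0 0 0 0
After step 2: ants at (2,0),(0,2)
  0 3 1 0 0
  0 0 0 0 0
  1 0 0 1 0
  0 0 0 0 0
  0 0 0 0 0
After step 3: ants at (1,0),(0,1)
  0 4 0 0 0
  1 0 0 0 0
  0 0 0 0 0
  0 0 0 0 0
  0 0 0 0 0
After step 4: ants at (0,0),(0,2)
  1 3 1 0 0
  0 0 0 0 0
  0 0 0 0 0
  0 0 0 0 0
  0 0 0 0 0
After step 5: ants at (0,1),(0,1)
  0 6 0 0 0
  0 0 0 0 0
  0 0 0 0 0
  0 0 0 0 0
  0 0 0 0 0

0 6 0 0 0
0 0 0 0 0
0 0 0 0 0
0 0 0 0 0
0 0 0 0 0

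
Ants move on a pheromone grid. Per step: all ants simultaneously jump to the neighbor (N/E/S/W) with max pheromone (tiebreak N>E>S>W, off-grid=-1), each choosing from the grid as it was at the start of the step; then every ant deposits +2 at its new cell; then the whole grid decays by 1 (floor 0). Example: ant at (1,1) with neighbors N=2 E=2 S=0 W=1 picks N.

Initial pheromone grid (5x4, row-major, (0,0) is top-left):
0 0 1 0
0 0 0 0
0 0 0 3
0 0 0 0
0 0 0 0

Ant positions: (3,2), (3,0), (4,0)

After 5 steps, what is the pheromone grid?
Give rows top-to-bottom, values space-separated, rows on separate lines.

After step 1: ants at (2,2),(2,0),(3,0)
  0 0 0 0
  0 0 0 0
  1 0 1 2
  1 0 0 0
  0 0 0 0
After step 2: ants at (2,3),(3,0),(2,0)
  0 0 0 0
  0 0 0 0
  2 0 0 3
  2 0 0 0
  0 0 0 0
After step 3: ants at (1,3),(2,0),(3,0)
  0 0 0 0
  0 0 0 1
  3 0 0 2
  3 0 0 0
  0 0 0 0
After step 4: ants at (2,3),(3,0),(2,0)
  0 0 0 0
  0 0 0 0
  4 0 0 3
  4 0 0 0
  0 0 0 0
After step 5: ants at (1,3),(2,0),(3,0)
  0 0 0 0
  0 0 0 1
  5 0 0 2
  5 0 0 0
  0 0 0 0

0 0 0 0
0 0 0 1
5 0 0 2
5 0 0 0
0 0 0 0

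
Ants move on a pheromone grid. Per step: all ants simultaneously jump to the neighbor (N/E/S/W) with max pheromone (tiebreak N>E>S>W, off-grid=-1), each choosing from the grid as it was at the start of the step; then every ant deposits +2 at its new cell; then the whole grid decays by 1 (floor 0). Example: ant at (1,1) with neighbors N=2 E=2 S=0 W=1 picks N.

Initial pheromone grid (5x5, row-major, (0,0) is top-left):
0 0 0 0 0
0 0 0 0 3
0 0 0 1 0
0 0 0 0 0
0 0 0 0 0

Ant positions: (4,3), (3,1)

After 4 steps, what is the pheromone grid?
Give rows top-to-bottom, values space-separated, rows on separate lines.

After step 1: ants at (3,3),(2,1)
  0 0 0 0 0
  0 0 0 0 2
  0 1 0 0 0
  0 0 0 1 0
  0 0 0 0 0
After step 2: ants at (2,3),(1,1)
  0 0 0 0 0
  0 1 0 0 1
  0 0 0 1 0
  0 0 0 0 0
  0 0 0 0 0
After step 3: ants at (1,3),(0,1)
  0 1 0 0 0
  0 0 0 1 0
  0 0 0 0 0
  0 0 0 0 0
  0 0 0 0 0
After step 4: ants at (0,3),(0,2)
  0 0 1 1 0
  0 0 0 0 0
  0 0 0 0 0
  0 0 0 0 0
  0 0 0 0 0

0 0 1 1 0
0 0 0 0 0
0 0 0 0 0
0 0 0 0 0
0 0 0 0 0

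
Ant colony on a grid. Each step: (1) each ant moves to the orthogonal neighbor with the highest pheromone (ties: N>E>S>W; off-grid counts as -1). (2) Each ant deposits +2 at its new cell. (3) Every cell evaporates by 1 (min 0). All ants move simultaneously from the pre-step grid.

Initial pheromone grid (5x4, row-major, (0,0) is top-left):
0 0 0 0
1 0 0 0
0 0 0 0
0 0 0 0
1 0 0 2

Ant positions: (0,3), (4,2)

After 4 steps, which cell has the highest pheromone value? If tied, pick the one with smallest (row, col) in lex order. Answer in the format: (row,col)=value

Answer: (4,3)=2

Derivation:
Step 1: ant0:(0,3)->S->(1,3) | ant1:(4,2)->E->(4,3)
  grid max=3 at (4,3)
Step 2: ant0:(1,3)->N->(0,3) | ant1:(4,3)->N->(3,3)
  grid max=2 at (4,3)
Step 3: ant0:(0,3)->S->(1,3) | ant1:(3,3)->S->(4,3)
  grid max=3 at (4,3)
Step 4: ant0:(1,3)->N->(0,3) | ant1:(4,3)->N->(3,3)
  grid max=2 at (4,3)
Final grid:
  0 0 0 1
  0 0 0 0
  0 0 0 0
  0 0 0 1
  0 0 0 2
Max pheromone 2 at (4,3)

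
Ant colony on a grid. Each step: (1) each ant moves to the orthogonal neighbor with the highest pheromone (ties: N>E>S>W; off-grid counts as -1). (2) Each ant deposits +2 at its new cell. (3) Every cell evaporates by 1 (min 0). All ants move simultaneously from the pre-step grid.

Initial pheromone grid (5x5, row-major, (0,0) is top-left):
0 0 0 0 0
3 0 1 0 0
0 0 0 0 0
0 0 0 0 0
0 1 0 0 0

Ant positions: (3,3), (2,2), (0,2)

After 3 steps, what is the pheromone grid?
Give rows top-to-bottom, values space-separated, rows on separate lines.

After step 1: ants at (2,3),(1,2),(1,2)
  0 0 0 0 0
  2 0 4 0 0
  0 0 0 1 0
  0 0 0 0 0
  0 0 0 0 0
After step 2: ants at (1,3),(0,2),(0,2)
  0 0 3 0 0
  1 0 3 1 0
  0 0 0 0 0
  0 0 0 0 0
  0 0 0 0 0
After step 3: ants at (1,2),(1,2),(1,2)
  0 0 2 0 0
  0 0 8 0 0
  0 0 0 0 0
  0 0 0 0 0
  0 0 0 0 0

0 0 2 0 0
0 0 8 0 0
0 0 0 0 0
0 0 0 0 0
0 0 0 0 0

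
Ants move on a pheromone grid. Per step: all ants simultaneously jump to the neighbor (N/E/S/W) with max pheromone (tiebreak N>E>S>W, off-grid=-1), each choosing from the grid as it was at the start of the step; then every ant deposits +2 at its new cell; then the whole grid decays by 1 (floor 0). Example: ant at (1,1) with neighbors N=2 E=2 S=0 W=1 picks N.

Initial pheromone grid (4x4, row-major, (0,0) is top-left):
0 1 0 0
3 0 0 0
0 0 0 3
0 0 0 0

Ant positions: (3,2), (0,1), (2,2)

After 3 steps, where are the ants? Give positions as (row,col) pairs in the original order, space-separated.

Step 1: ant0:(3,2)->N->(2,2) | ant1:(0,1)->E->(0,2) | ant2:(2,2)->E->(2,3)
  grid max=4 at (2,3)
Step 2: ant0:(2,2)->E->(2,3) | ant1:(0,2)->E->(0,3) | ant2:(2,3)->W->(2,2)
  grid max=5 at (2,3)
Step 3: ant0:(2,3)->W->(2,2) | ant1:(0,3)->S->(1,3) | ant2:(2,2)->E->(2,3)
  grid max=6 at (2,3)

(2,2) (1,3) (2,3)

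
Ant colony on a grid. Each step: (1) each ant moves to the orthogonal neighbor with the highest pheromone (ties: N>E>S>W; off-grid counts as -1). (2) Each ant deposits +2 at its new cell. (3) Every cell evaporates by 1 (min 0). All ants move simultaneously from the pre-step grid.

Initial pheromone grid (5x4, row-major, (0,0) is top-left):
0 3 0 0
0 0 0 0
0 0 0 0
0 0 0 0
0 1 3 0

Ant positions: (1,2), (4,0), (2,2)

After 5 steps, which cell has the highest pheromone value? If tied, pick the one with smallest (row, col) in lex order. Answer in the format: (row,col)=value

Step 1: ant0:(1,2)->N->(0,2) | ant1:(4,0)->E->(4,1) | ant2:(2,2)->N->(1,2)
  grid max=2 at (0,1)
Step 2: ant0:(0,2)->W->(0,1) | ant1:(4,1)->E->(4,2) | ant2:(1,2)->N->(0,2)
  grid max=3 at (0,1)
Step 3: ant0:(0,1)->E->(0,2) | ant1:(4,2)->W->(4,1) | ant2:(0,2)->W->(0,1)
  grid max=4 at (0,1)
Step 4: ant0:(0,2)->W->(0,1) | ant1:(4,1)->E->(4,2) | ant2:(0,1)->E->(0,2)
  grid max=5 at (0,1)
Step 5: ant0:(0,1)->E->(0,2) | ant1:(4,2)->W->(4,1) | ant2:(0,2)->W->(0,1)
  grid max=6 at (0,1)
Final grid:
  0 6 5 0
  0 0 0 0
  0 0 0 0
  0 0 0 0
  0 2 2 0
Max pheromone 6 at (0,1)

Answer: (0,1)=6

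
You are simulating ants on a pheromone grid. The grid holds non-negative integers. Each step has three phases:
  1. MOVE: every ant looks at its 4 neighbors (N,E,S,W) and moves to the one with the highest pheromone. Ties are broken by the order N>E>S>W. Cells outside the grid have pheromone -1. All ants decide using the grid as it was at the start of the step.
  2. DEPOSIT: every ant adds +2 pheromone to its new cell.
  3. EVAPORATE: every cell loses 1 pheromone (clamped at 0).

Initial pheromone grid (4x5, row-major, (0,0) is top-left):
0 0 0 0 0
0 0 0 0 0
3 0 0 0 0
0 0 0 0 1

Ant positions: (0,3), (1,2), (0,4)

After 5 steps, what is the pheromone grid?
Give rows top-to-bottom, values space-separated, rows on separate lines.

After step 1: ants at (0,4),(0,2),(1,4)
  0 0 1 0 1
  0 0 0 0 1
  2 0 0 0 0
  0 0 0 0 0
After step 2: ants at (1,4),(0,3),(0,4)
  0 0 0 1 2
  0 0 0 0 2
  1 0 0 0 0
  0 0 0 0 0
After step 3: ants at (0,4),(0,4),(1,4)
  0 0 0 0 5
  0 0 0 0 3
  0 0 0 0 0
  0 0 0 0 0
After step 4: ants at (1,4),(1,4),(0,4)
  0 0 0 0 6
  0 0 0 0 6
  0 0 0 0 0
  0 0 0 0 0
After step 5: ants at (0,4),(0,4),(1,4)
  0 0 0 0 9
  0 0 0 0 7
  0 0 0 0 0
  0 0 0 0 0

0 0 0 0 9
0 0 0 0 7
0 0 0 0 0
0 0 0 0 0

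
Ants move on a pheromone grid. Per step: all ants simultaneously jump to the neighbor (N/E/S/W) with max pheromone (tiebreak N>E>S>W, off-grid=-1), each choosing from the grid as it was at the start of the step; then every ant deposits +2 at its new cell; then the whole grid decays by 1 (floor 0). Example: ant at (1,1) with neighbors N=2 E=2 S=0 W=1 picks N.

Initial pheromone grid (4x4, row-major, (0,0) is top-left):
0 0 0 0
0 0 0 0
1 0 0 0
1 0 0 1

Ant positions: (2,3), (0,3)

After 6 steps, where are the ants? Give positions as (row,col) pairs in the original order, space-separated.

Step 1: ant0:(2,3)->S->(3,3) | ant1:(0,3)->S->(1,3)
  grid max=2 at (3,3)
Step 2: ant0:(3,3)->N->(2,3) | ant1:(1,3)->N->(0,3)
  grid max=1 at (0,3)
Step 3: ant0:(2,3)->S->(3,3) | ant1:(0,3)->S->(1,3)
  grid max=2 at (3,3)
Step 4: ant0:(3,3)->N->(2,3) | ant1:(1,3)->N->(0,3)
  grid max=1 at (0,3)
Step 5: ant0:(2,3)->S->(3,3) | ant1:(0,3)->S->(1,3)
  grid max=2 at (3,3)
Step 6: ant0:(3,3)->N->(2,3) | ant1:(1,3)->N->(0,3)
  grid max=1 at (0,3)

(2,3) (0,3)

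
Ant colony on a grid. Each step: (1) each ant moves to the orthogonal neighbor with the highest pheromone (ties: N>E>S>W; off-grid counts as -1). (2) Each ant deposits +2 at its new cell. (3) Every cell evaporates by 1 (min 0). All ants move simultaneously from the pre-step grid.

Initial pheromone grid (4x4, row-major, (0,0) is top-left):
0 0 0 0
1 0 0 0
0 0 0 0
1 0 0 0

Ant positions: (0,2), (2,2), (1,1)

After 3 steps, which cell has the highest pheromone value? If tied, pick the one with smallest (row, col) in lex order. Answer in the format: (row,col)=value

Answer: (0,3)=3

Derivation:
Step 1: ant0:(0,2)->E->(0,3) | ant1:(2,2)->N->(1,2) | ant2:(1,1)->W->(1,0)
  grid max=2 at (1,0)
Step 2: ant0:(0,3)->S->(1,3) | ant1:(1,2)->N->(0,2) | ant2:(1,0)->N->(0,0)
  grid max=1 at (0,0)
Step 3: ant0:(1,3)->N->(0,3) | ant1:(0,2)->E->(0,3) | ant2:(0,0)->S->(1,0)
  grid max=3 at (0,3)
Final grid:
  0 0 0 3
  2 0 0 0
  0 0 0 0
  0 0 0 0
Max pheromone 3 at (0,3)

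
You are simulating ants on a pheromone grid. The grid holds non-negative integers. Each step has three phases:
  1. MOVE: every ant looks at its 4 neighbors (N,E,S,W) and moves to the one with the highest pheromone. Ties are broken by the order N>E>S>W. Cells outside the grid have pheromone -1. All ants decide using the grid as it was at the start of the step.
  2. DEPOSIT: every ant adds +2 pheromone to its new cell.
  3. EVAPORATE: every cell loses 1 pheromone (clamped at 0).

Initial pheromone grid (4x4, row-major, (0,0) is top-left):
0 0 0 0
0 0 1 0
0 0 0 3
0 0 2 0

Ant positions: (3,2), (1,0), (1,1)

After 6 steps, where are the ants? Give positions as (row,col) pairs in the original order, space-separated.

Step 1: ant0:(3,2)->N->(2,2) | ant1:(1,0)->N->(0,0) | ant2:(1,1)->E->(1,2)
  grid max=2 at (1,2)
Step 2: ant0:(2,2)->N->(1,2) | ant1:(0,0)->E->(0,1) | ant2:(1,2)->S->(2,2)
  grid max=3 at (1,2)
Step 3: ant0:(1,2)->S->(2,2) | ant1:(0,1)->E->(0,2) | ant2:(2,2)->N->(1,2)
  grid max=4 at (1,2)
Step 4: ant0:(2,2)->N->(1,2) | ant1:(0,2)->S->(1,2) | ant2:(1,2)->S->(2,2)
  grid max=7 at (1,2)
Step 5: ant0:(1,2)->S->(2,2) | ant1:(1,2)->S->(2,2) | ant2:(2,2)->N->(1,2)
  grid max=8 at (1,2)
Step 6: ant0:(2,2)->N->(1,2) | ant1:(2,2)->N->(1,2) | ant2:(1,2)->S->(2,2)
  grid max=11 at (1,2)

(1,2) (1,2) (2,2)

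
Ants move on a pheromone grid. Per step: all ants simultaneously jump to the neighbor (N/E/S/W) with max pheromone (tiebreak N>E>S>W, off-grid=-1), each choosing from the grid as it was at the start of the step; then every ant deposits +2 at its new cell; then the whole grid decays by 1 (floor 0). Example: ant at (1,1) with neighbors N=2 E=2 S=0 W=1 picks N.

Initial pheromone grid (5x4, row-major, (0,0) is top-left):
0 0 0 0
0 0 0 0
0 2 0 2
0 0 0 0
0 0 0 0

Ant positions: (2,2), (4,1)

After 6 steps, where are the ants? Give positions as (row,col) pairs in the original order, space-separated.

Step 1: ant0:(2,2)->E->(2,3) | ant1:(4,1)->N->(3,1)
  grid max=3 at (2,3)
Step 2: ant0:(2,3)->N->(1,3) | ant1:(3,1)->N->(2,1)
  grid max=2 at (2,1)
Step 3: ant0:(1,3)->S->(2,3) | ant1:(2,1)->N->(1,1)
  grid max=3 at (2,3)
Step 4: ant0:(2,3)->N->(1,3) | ant1:(1,1)->S->(2,1)
  grid max=2 at (2,1)
Step 5: ant0:(1,3)->S->(2,3) | ant1:(2,1)->N->(1,1)
  grid max=3 at (2,3)
Step 6: ant0:(2,3)->N->(1,3) | ant1:(1,1)->S->(2,1)
  grid max=2 at (2,1)

(1,3) (2,1)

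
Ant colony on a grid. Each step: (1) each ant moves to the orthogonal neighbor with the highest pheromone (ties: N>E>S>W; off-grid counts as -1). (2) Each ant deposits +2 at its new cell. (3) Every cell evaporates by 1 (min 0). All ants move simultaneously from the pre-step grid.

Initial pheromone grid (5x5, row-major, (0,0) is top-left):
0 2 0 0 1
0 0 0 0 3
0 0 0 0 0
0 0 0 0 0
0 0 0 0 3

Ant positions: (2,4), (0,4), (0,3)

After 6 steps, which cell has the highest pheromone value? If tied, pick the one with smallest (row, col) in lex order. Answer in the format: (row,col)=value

Answer: (1,4)=15

Derivation:
Step 1: ant0:(2,4)->N->(1,4) | ant1:(0,4)->S->(1,4) | ant2:(0,3)->E->(0,4)
  grid max=6 at (1,4)
Step 2: ant0:(1,4)->N->(0,4) | ant1:(1,4)->N->(0,4) | ant2:(0,4)->S->(1,4)
  grid max=7 at (1,4)
Step 3: ant0:(0,4)->S->(1,4) | ant1:(0,4)->S->(1,4) | ant2:(1,4)->N->(0,4)
  grid max=10 at (1,4)
Step 4: ant0:(1,4)->N->(0,4) | ant1:(1,4)->N->(0,4) | ant2:(0,4)->S->(1,4)
  grid max=11 at (1,4)
Step 5: ant0:(0,4)->S->(1,4) | ant1:(0,4)->S->(1,4) | ant2:(1,4)->N->(0,4)
  grid max=14 at (1,4)
Step 6: ant0:(1,4)->N->(0,4) | ant1:(1,4)->N->(0,4) | ant2:(0,4)->S->(1,4)
  grid max=15 at (1,4)
Final grid:
  0 0 0 0 13
  0 0 0 0 15
  0 0 0 0 0
  0 0 0 0 0
  0 0 0 0 0
Max pheromone 15 at (1,4)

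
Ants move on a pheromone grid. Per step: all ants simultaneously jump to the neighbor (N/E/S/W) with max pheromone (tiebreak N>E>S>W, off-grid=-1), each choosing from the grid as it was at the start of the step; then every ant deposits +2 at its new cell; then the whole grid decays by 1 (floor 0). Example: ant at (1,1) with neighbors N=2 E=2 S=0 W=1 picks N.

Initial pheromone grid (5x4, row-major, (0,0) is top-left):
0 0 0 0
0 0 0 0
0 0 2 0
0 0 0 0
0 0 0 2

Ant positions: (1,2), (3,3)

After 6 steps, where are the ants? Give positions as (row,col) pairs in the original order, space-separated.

Step 1: ant0:(1,2)->S->(2,2) | ant1:(3,3)->S->(4,3)
  grid max=3 at (2,2)
Step 2: ant0:(2,2)->N->(1,2) | ant1:(4,3)->N->(3,3)
  grid max=2 at (2,2)
Step 3: ant0:(1,2)->S->(2,2) | ant1:(3,3)->S->(4,3)
  grid max=3 at (2,2)
Step 4: ant0:(2,2)->N->(1,2) | ant1:(4,3)->N->(3,3)
  grid max=2 at (2,2)
Step 5: ant0:(1,2)->S->(2,2) | ant1:(3,3)->S->(4,3)
  grid max=3 at (2,2)
Step 6: ant0:(2,2)->N->(1,2) | ant1:(4,3)->N->(3,3)
  grid max=2 at (2,2)

(1,2) (3,3)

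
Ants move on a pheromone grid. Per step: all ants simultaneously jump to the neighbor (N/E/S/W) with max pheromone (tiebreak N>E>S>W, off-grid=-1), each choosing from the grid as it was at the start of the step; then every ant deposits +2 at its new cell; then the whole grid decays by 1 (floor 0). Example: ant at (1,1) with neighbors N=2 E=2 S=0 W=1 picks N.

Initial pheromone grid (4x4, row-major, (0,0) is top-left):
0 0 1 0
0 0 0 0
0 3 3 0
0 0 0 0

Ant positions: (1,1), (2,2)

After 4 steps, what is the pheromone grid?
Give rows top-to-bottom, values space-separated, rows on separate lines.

After step 1: ants at (2,1),(2,1)
  0 0 0 0
  0 0 0 0
  0 6 2 0
  0 0 0 0
After step 2: ants at (2,2),(2,2)
  0 0 0 0
  0 0 0 0
  0 5 5 0
  0 0 0 0
After step 3: ants at (2,1),(2,1)
  0 0 0 0
  0 0 0 0
  0 8 4 0
  0 0 0 0
After step 4: ants at (2,2),(2,2)
  0 0 0 0
  0 0 0 0
  0 7 7 0
  0 0 0 0

0 0 0 0
0 0 0 0
0 7 7 0
0 0 0 0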